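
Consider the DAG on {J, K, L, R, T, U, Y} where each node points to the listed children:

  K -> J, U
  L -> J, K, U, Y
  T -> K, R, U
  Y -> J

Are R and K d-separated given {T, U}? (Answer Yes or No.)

5 paths connect R and K; each must be blocked for d-separation to hold:
  1. R ← T → K — T:fork[blocks] ⇒ blocked
  2. R ← T → U ← K — T:fork[blocks]; U:collider[open] ⇒ blocked
  3. R ← T → U ← L → K — T:fork[blocks]; U:collider[open]; L:fork[open] ⇒ blocked
  4. R ← T → U ← L → J ← K — T:fork[blocks]; U:collider[open]; L:fork[open]; J:collider[blocks] ⇒ blocked
  5. R ← T → U ← L → Y → J ← K — T:fork[blocks]; U:collider[open]; L:fork[open]; Y:chain[open]; J:collider[blocks] ⇒ blocked
Since every path is blocked, d-separation holds.

Yes — R and K are d-separated given {T, U}.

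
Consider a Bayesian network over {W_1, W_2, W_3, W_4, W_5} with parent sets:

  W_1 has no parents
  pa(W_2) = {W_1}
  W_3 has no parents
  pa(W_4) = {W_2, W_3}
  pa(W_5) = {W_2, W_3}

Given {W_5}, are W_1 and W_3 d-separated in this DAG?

No

There are 2 undirected paths between W_1 and W_3; checking each against the conditioning set {W_5}:
Path 1: W_1 → W_2 → W_5 ← W_3
  W_2 is a chain and W_2 is not conditioned on; W_5 is a collider and W_5 is conditioned on, which opens it — no node blocks this path, so it is active.
Path 2: W_1 → W_2 → W_4 ← W_3
  W_4 is a collider here and neither W_4 nor any of its descendants is conditioned on, so the collider stays closed — the path is blocked at W_4.
At least one path is unblocked, so d-separation fails.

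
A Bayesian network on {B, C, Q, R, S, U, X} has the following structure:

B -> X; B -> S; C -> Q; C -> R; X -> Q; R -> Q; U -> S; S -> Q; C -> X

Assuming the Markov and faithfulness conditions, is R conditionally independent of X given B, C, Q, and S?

No

Enumerating the 6 paths from R to X and testing each for blocking by {B, C, Q, S}:
  1. R → Q ← S ← B → X — Q:collider[open]; S:chain[blocks]; B:fork[blocks] ⇒ blocked
  2. R → Q ← X — Q:collider[open] ⇒ active
  3. R → Q ← C → X — Q:collider[open]; C:fork[blocks] ⇒ blocked
  4. R ← C → Q ← S ← B → X — C:fork[blocks]; Q:collider[open]; S:chain[blocks]; B:fork[blocks] ⇒ blocked
  5. R ← C → Q ← X — C:fork[blocks]; Q:collider[open] ⇒ blocked
  6. R ← C → X — C:fork[blocks] ⇒ blocked
Because an active path exists, R and X are not d-separated.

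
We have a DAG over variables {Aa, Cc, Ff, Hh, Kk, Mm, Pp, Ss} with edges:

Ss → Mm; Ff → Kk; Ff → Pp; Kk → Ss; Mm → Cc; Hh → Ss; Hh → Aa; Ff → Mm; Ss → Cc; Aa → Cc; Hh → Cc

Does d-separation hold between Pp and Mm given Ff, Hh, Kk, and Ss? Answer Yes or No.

There are 5 undirected paths between Pp and Mm; checking each against the conditioning set {Ff, Hh, Kk, Ss}:
Path 1: Pp ← Ff → Kk → Ss ← Hh → Cc ← Mm
  Ff is a fork here and Ff is conditioned on, so the path is blocked at Ff.
Path 2: Pp ← Ff → Kk → Ss ← Hh → Aa → Cc ← Mm
  Ff is a fork here and Ff is conditioned on, so the path is blocked at Ff.
Path 3: Pp ← Ff → Kk → Ss → Mm
  Ff is a fork here and Ff is conditioned on, so the path is blocked at Ff.
Path 4: Pp ← Ff → Kk → Ss → Cc ← Mm
  Ff is a fork here and Ff is conditioned on, so the path is blocked at Ff.
Path 5: Pp ← Ff → Mm
  Ff is a fork here and Ff is conditioned on, so the path is blocked at Ff.
Every path is blocked, so Pp and Mm are d-separated given {Ff, Hh, Kk, Ss}.

Yes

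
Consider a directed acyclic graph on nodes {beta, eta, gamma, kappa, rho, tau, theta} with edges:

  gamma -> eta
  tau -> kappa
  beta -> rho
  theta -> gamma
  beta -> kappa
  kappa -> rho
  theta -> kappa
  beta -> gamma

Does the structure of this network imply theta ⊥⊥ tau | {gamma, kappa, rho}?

There are 3 undirected paths between theta and tau; checking each against the conditioning set {gamma, kappa, rho}:
  1. theta → gamma ← beta → rho ← kappa ← tau — gamma:collider[open]; beta:fork[open]; rho:collider[open]; kappa:chain[blocks] ⇒ blocked
  2. theta → gamma ← beta → kappa ← tau — gamma:collider[open]; beta:fork[open]; kappa:collider[open] ⇒ active
  3. theta → kappa ← tau — kappa:collider[open] ⇒ active
Because an active path exists, theta and tau are not d-separated.

No — theta and tau are not d-separated given {gamma, kappa, rho}.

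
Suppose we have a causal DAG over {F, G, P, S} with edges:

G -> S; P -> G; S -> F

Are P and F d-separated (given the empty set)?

No

There is one path between P and F:
Path 1: P → G → S → F
  G is a chain and G is not conditioned on; S is a chain and S is not conditioned on — no node blocks this path, so it is active.
Because an active path exists, P and F are not d-separated.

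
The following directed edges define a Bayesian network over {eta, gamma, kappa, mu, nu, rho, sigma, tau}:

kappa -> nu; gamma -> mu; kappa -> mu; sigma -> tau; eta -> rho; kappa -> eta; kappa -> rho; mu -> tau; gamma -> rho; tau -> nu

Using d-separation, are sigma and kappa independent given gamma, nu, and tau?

Enumerating the 4 paths from sigma to kappa and testing each for blocking by {gamma, nu, tau}:
Path 1: sigma → tau ← mu ← kappa
  tau is a collider and tau is conditioned on, which opens it; mu is a chain and mu is not conditioned on — no node blocks this path, so it is active.
Path 2: sigma → tau ← mu ← gamma → rho ← kappa
  gamma is a fork here and gamma is conditioned on, so the path is blocked at gamma.
Path 3: sigma → tau ← mu ← gamma → rho ← eta ← kappa
  gamma is a fork here and gamma is conditioned on, so the path is blocked at gamma.
Path 4: sigma → tau → nu ← kappa
  tau is a chain here and tau is conditioned on, so the path is blocked at tau.
Because an active path exists, sigma and kappa are not d-separated.

No — sigma and kappa are not d-separated given {gamma, nu, tau}.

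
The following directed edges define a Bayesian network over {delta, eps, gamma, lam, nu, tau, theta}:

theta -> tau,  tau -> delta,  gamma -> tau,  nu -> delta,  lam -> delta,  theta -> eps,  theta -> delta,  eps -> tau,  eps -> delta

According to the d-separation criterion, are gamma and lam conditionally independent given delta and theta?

No — gamma and lam are not d-separated given {delta, theta}.

There are 5 undirected paths between gamma and lam; checking each against the conditioning set {delta, theta}:
Path 1: gamma → tau ← eps ← theta → delta ← lam
  theta is a fork here and theta is conditioned on, so the path is blocked at theta.
Path 2: gamma → tau ← eps → delta ← lam
  tau is a collider and its descendant delta is conditioned on, which opens it; eps is a fork and eps is not conditioned on; delta is a collider and delta is conditioned on, which opens it — no node blocks this path, so it is active.
Path 3: gamma → tau ← theta → eps → delta ← lam
  theta is a fork here and theta is conditioned on, so the path is blocked at theta.
Path 4: gamma → tau ← theta → delta ← lam
  theta is a fork here and theta is conditioned on, so the path is blocked at theta.
Path 5: gamma → tau → delta ← lam
  tau is a chain and tau is not conditioned on; delta is a collider and delta is conditioned on, which opens it — no node blocks this path, so it is active.
Because an active path exists, gamma and lam are not d-separated.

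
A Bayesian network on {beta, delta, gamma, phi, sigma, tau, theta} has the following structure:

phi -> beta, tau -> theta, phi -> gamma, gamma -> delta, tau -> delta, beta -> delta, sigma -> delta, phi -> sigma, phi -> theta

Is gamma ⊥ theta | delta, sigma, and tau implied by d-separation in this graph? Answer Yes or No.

No

There are 6 undirected paths between gamma and theta; checking each against the conditioning set {delta, sigma, tau}:
  1. gamma ← phi → beta → delta ← tau → theta — phi:fork[open]; beta:chain[open]; delta:collider[open]; tau:fork[blocks] ⇒ blocked
  2. gamma ← phi → theta — phi:fork[open] ⇒ active
  3. gamma ← phi → sigma → delta ← tau → theta — phi:fork[open]; sigma:chain[blocks]; delta:collider[open]; tau:fork[blocks] ⇒ blocked
  4. gamma → delta ← beta ← phi → theta — delta:collider[open]; beta:chain[open]; phi:fork[open] ⇒ active
  5. gamma → delta ← tau → theta — delta:collider[open]; tau:fork[blocks] ⇒ blocked
  6. gamma → delta ← sigma ← phi → theta — delta:collider[open]; sigma:chain[blocks]; phi:fork[open] ⇒ blocked
At least one path is unblocked, so d-separation fails.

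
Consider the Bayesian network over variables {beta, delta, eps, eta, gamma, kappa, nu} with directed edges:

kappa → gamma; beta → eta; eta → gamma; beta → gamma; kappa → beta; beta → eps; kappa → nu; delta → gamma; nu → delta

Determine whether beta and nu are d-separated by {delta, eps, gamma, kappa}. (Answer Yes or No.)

Yes — beta and nu are d-separated given {delta, eps, gamma, kappa}.

Enumerating the 6 paths from beta to nu and testing each for blocking by {delta, eps, gamma, kappa}:
Path 1: beta ← kappa → nu
  kappa is a fork here and kappa is conditioned on, so the path is blocked at kappa.
Path 2: beta ← kappa → gamma ← delta ← nu
  kappa is a fork here and kappa is conditioned on, so the path is blocked at kappa.
Path 3: beta → eta → gamma ← kappa → nu
  kappa is a fork here and kappa is conditioned on, so the path is blocked at kappa.
Path 4: beta → eta → gamma ← delta ← nu
  delta is a chain here and delta is conditioned on, so the path is blocked at delta.
Path 5: beta → gamma ← kappa → nu
  kappa is a fork here and kappa is conditioned on, so the path is blocked at kappa.
Path 6: beta → gamma ← delta ← nu
  delta is a chain here and delta is conditioned on, so the path is blocked at delta.
All paths are blocked; beta ⊥ nu | {delta, eps, gamma, kappa} holds.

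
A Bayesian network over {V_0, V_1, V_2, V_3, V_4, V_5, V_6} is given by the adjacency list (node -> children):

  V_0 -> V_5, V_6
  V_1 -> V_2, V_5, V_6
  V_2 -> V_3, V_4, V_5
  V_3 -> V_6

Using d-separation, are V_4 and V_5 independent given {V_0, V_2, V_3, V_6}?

There are 5 undirected paths between V_4 and V_5; checking each against the conditioning set {V_0, V_2, V_3, V_6}:
Path 1: V_4 ← V_2 → V_3 → V_6 ← V_0 → V_5
  V_2 is a fork here and V_2 is conditioned on, so the path is blocked at V_2.
Path 2: V_4 ← V_2 → V_3 → V_6 ← V_1 → V_5
  V_2 is a fork here and V_2 is conditioned on, so the path is blocked at V_2.
Path 3: V_4 ← V_2 → V_5
  V_2 is a fork here and V_2 is conditioned on, so the path is blocked at V_2.
Path 4: V_4 ← V_2 ← V_1 → V_5
  V_2 is a chain here and V_2 is conditioned on, so the path is blocked at V_2.
Path 5: V_4 ← V_2 ← V_1 → V_6 ← V_0 → V_5
  V_2 is a chain here and V_2 is conditioned on, so the path is blocked at V_2.
All paths are blocked; V_4 ⊥ V_5 | {V_0, V_2, V_3, V_6} holds.

Yes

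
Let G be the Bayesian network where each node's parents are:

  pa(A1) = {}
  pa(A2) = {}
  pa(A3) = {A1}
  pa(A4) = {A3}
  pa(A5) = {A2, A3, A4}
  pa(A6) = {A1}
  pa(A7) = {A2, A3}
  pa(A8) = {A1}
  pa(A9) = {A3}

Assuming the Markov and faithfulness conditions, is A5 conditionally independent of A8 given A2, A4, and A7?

No

3 paths connect A5 and A8; each must be blocked for d-separation to hold:
  1. A5 ← A2 → A7 ← A3 ← A1 → A8 — A2:fork[blocks]; A7:collider[open]; A3:chain[open]; A1:fork[open] ⇒ blocked
  2. A5 ← A3 ← A1 → A8 — A3:chain[open]; A1:fork[open] ⇒ active
  3. A5 ← A4 ← A3 ← A1 → A8 — A4:chain[blocks]; A3:chain[open]; A1:fork[open] ⇒ blocked
Since the path A5 ← A3 ← A1 → A8 is active, A5 and A8 are not d-separated given {A2, A4, A7}.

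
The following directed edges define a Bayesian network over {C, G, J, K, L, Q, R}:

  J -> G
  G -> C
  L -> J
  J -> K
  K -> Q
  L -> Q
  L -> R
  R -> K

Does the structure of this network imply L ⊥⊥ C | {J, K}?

Yes

We examine all 3 paths between L and C:
Path 1: L → R → K ← J → G → C
  J is a fork here and J is conditioned on, so the path is blocked at J.
Path 2: L → J → G → C
  J is a chain here and J is conditioned on, so the path is blocked at J.
Path 3: L → Q ← K ← J → G → C
  Q is a collider here and neither Q nor any of its descendants is conditioned on, so the collider stays closed — the path is blocked at Q.
Since every path is blocked, d-separation holds.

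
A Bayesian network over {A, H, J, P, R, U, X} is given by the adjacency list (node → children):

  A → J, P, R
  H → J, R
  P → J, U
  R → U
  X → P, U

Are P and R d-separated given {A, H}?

6 paths connect P and R; each must be blocked for d-separation to hold:
Path 1: P → J ← H → R
  J is a collider here and neither J nor any of its descendants is conditioned on, so the collider stays closed — the path is blocked at J.
Path 2: P → J ← A → R
  J is a collider here and neither J nor any of its descendants is conditioned on, so the collider stays closed — the path is blocked at J.
Path 3: P ← X → U ← R
  U is a collider here and neither U nor any of its descendants is conditioned on, so the collider stays closed — the path is blocked at U.
Path 4: P ← A → J ← H → R
  A is a fork here and A is conditioned on, so the path is blocked at A.
Path 5: P ← A → R
  A is a fork here and A is conditioned on, so the path is blocked at A.
Path 6: P → U ← R
  U is a collider here and neither U nor any of its descendants is conditioned on, so the collider stays closed — the path is blocked at U.
Every path is blocked, so P and R are d-separated given {A, H}.

Yes — P and R are d-separated given {A, H}.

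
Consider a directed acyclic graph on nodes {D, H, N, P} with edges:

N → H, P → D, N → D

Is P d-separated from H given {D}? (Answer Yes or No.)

Only one path connects P and H:
Path 1: P → D ← N → H
  D is a collider and D is conditioned on, which opens it; N is a fork and N is not conditioned on — no node blocks this path, so it is active.
At least one path is unblocked, so d-separation fails.

No — P and H are not d-separated given {D}.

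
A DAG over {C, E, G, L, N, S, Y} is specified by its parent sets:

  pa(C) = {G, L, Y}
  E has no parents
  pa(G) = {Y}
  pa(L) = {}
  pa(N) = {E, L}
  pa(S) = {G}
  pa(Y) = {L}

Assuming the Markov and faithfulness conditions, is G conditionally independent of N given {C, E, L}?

Enumerating the 4 paths from G to N and testing each for blocking by {C, E, L}:
Path 1: G ← Y ← L → N
  L is a fork here and L is conditioned on, so the path is blocked at L.
Path 2: G ← Y → C ← L → N
  L is a fork here and L is conditioned on, so the path is blocked at L.
Path 3: G → C ← Y ← L → N
  L is a fork here and L is conditioned on, so the path is blocked at L.
Path 4: G → C ← L → N
  L is a fork here and L is conditioned on, so the path is blocked at L.
All paths are blocked; G ⊥ N | {C, E, L} holds.

Yes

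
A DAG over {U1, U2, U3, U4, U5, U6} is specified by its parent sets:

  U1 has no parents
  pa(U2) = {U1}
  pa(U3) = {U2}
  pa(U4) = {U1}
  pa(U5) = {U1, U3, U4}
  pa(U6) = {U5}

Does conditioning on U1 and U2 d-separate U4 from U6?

No

Enumerating the 3 paths from U4 to U6 and testing each for blocking by {U1, U2}:
  1. U4 → U5 → U6 — U5:chain[open] ⇒ active
  2. U4 ← U1 → U5 → U6 — U1:fork[blocks]; U5:chain[open] ⇒ blocked
  3. U4 ← U1 → U2 → U3 → U5 → U6 — U1:fork[blocks]; U2:chain[blocks]; U3:chain[open]; U5:chain[open] ⇒ blocked
Since the path U4 → U5 → U6 is active, U4 and U6 are not d-separated given {U1, U2}.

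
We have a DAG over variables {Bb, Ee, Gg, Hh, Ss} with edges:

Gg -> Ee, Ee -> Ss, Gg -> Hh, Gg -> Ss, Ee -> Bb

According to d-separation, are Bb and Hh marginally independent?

No

We examine all 2 paths between Bb and Hh:
  1. Bb ← Ee ← Gg → Hh — Ee:chain[open]; Gg:fork[open] ⇒ active
  2. Bb ← Ee → Ss ← Gg → Hh — Ee:fork[open]; Ss:collider[blocks]; Gg:fork[open] ⇒ blocked
Since the path Bb ← Ee ← Gg → Hh is active, Bb and Hh are not d-separated given ∅.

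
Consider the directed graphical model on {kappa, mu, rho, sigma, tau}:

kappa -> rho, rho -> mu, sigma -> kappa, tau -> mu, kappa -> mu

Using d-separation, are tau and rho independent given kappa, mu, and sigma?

Enumerating the 2 paths from tau to rho and testing each for blocking by {kappa, mu, sigma}:
Path 1: tau → mu ← kappa → rho
  kappa is a fork here and kappa is conditioned on, so the path is blocked at kappa.
Path 2: tau → mu ← rho
  mu is a collider and mu is conditioned on, which opens it — no node blocks this path, so it is active.
Since the path tau → mu ← rho is active, tau and rho are not d-separated given {kappa, mu, sigma}.

No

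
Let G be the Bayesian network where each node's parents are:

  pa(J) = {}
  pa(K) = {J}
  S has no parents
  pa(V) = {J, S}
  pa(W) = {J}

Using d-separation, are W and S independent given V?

There is one path between W and S:
Path 1: W ← J → V ← S
  J is a fork and J is not conditioned on; V is a collider and V is conditioned on, which opens it — no node blocks this path, so it is active.
Because an active path exists, W and S are not d-separated.

No — W and S are not d-separated given {V}.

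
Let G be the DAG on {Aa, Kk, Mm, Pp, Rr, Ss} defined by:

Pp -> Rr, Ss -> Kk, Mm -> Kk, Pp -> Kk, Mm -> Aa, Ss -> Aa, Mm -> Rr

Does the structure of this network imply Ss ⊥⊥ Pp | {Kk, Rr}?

No

There are 4 undirected paths between Ss and Pp; checking each against the conditioning set {Kk, Rr}:
Path 1: Ss → Aa ← Mm → Rr ← Pp
  Aa is a collider here and neither Aa nor any of its descendants is conditioned on, so the collider stays closed — the path is blocked at Aa.
Path 2: Ss → Aa ← Mm → Kk ← Pp
  Aa is a collider here and neither Aa nor any of its descendants is conditioned on, so the collider stays closed — the path is blocked at Aa.
Path 3: Ss → Kk ← Pp
  Kk is a collider and Kk is conditioned on, which opens it — no node blocks this path, so it is active.
Path 4: Ss → Kk ← Mm → Rr ← Pp
  Kk is a collider and Kk is conditioned on, which opens it; Mm is a fork and Mm is not conditioned on; Rr is a collider and Rr is conditioned on, which opens it — no node blocks this path, so it is active.
Because an active path exists, Ss and Pp are not d-separated.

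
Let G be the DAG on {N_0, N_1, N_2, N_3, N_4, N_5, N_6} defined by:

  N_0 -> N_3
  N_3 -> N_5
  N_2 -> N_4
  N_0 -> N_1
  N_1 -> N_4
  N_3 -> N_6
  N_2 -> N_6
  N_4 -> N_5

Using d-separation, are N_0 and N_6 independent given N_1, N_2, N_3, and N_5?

4 paths connect N_0 and N_6; each must be blocked for d-separation to hold:
  1. N_0 → N_3 → N_6 — N_3:chain[blocks] ⇒ blocked
  2. N_0 → N_3 → N_5 ← N_4 ← N_2 → N_6 — N_3:chain[blocks]; N_5:collider[open]; N_4:chain[open]; N_2:fork[blocks] ⇒ blocked
  3. N_0 → N_1 → N_4 ← N_2 → N_6 — N_1:chain[blocks]; N_4:collider[open]; N_2:fork[blocks] ⇒ blocked
  4. N_0 → N_1 → N_4 → N_5 ← N_3 → N_6 — N_1:chain[blocks]; N_4:chain[open]; N_5:collider[open]; N_3:fork[blocks] ⇒ blocked
All paths are blocked; N_0 ⊥ N_6 | {N_1, N_2, N_3, N_5} holds.

Yes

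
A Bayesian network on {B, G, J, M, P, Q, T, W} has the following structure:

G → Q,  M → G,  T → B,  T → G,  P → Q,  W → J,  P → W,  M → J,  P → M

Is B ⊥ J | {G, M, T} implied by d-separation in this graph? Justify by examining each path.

4 paths connect B and J; each must be blocked for d-separation to hold:
  1. B ← T → G → Q ← P → W → J — T:fork[blocks]; G:chain[blocks]; Q:collider[blocks]; P:fork[open]; W:chain[open] ⇒ blocked
  2. B ← T → G → Q ← P → M → J — T:fork[blocks]; G:chain[blocks]; Q:collider[blocks]; P:fork[open]; M:chain[blocks] ⇒ blocked
  3. B ← T → G ← M → J — T:fork[blocks]; G:collider[open]; M:fork[blocks] ⇒ blocked
  4. B ← T → G ← M ← P → W → J — T:fork[blocks]; G:collider[open]; M:chain[blocks]; P:fork[open]; W:chain[open] ⇒ blocked
Every path is blocked, so B and J are d-separated given {G, M, T}.

Yes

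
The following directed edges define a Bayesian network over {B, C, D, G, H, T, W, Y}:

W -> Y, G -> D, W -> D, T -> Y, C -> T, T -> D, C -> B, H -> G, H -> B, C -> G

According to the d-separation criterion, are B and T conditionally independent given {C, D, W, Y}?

We examine all 6 paths between B and T:
Path 1: B ← H → G → D ← W → Y ← T
  W is a fork here and W is conditioned on, so the path is blocked at W.
Path 2: B ← H → G → D ← T
  H is a fork and H is not conditioned on; G is a chain and G is not conditioned on; D is a collider and D is conditioned on, which opens it — no node blocks this path, so it is active.
Path 3: B ← H → G ← C → T
  C is a fork here and C is conditioned on, so the path is blocked at C.
Path 4: B ← C → T
  C is a fork here and C is conditioned on, so the path is blocked at C.
Path 5: B ← C → G → D ← W → Y ← T
  C is a fork here and C is conditioned on, so the path is blocked at C.
Path 6: B ← C → G → D ← T
  C is a fork here and C is conditioned on, so the path is blocked at C.
Since the path B ← H → G → D ← T is active, B and T are not d-separated given {C, D, W, Y}.

No — B and T are not d-separated given {C, D, W, Y}.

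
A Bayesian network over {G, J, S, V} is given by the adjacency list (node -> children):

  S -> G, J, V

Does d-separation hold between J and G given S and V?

There is one path between J and G:
Path 1: J ← S → G
  S is a fork here and S is conditioned on, so the path is blocked at S.
Since every path is blocked, d-separation holds.

Yes — J and G are d-separated given {S, V}.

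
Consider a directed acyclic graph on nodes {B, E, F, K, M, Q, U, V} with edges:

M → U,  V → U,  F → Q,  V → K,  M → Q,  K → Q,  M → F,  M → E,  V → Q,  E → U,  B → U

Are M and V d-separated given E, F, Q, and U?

No

Enumerating the 6 paths from M to V and testing each for blocking by {E, F, Q, U}:
Path 1: M → Q ← K ← V
  Q is a collider and Q is conditioned on, which opens it; K is a chain and K is not conditioned on — no node blocks this path, so it is active.
Path 2: M → Q ← V
  Q is a collider and Q is conditioned on, which opens it — no node blocks this path, so it is active.
Path 3: M → U ← V
  U is a collider and U is conditioned on, which opens it — no node blocks this path, so it is active.
Path 4: M → F → Q ← K ← V
  F is a chain here and F is conditioned on, so the path is blocked at F.
Path 5: M → F → Q ← V
  F is a chain here and F is conditioned on, so the path is blocked at F.
Path 6: M → E → U ← V
  E is a chain here and E is conditioned on, so the path is blocked at E.
At least one path is unblocked, so d-separation fails.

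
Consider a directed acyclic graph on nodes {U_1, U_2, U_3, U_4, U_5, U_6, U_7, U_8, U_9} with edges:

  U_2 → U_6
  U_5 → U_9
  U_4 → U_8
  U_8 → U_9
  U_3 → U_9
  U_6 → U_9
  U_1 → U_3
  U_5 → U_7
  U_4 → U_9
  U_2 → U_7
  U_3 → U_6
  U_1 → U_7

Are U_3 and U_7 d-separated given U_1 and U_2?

Yes

Enumerating the 5 paths from U_3 to U_7 and testing each for blocking by {U_1, U_2}:
Path 1: U_3 ← U_1 → U_7
  U_1 is a fork here and U_1 is conditioned on, so the path is blocked at U_1.
Path 2: U_3 → U_6 ← U_2 → U_7
  U_6 is a collider here and neither U_6 nor any of its descendants is conditioned on, so the collider stays closed — the path is blocked at U_6.
Path 3: U_3 → U_6 → U_9 ← U_5 → U_7
  U_9 is a collider here and neither U_9 nor any of its descendants is conditioned on, so the collider stays closed — the path is blocked at U_9.
Path 4: U_3 → U_9 ← U_6 ← U_2 → U_7
  U_9 is a collider here and neither U_9 nor any of its descendants is conditioned on, so the collider stays closed — the path is blocked at U_9.
Path 5: U_3 → U_9 ← U_5 → U_7
  U_9 is a collider here and neither U_9 nor any of its descendants is conditioned on, so the collider stays closed — the path is blocked at U_9.
All paths are blocked; U_3 ⊥ U_7 | {U_1, U_2} holds.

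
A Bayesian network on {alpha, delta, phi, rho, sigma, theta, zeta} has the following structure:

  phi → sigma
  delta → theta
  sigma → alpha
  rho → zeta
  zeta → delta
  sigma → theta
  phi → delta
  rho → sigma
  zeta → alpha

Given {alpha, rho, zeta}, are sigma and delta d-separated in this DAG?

No

There are 4 undirected paths between sigma and delta; checking each against the conditioning set {alpha, rho, zeta}:
  1. sigma → theta ← delta — theta:collider[blocks] ⇒ blocked
  2. sigma ← phi → delta — phi:fork[open] ⇒ active
  3. sigma ← rho → zeta → delta — rho:fork[blocks]; zeta:chain[blocks] ⇒ blocked
  4. sigma → alpha ← zeta → delta — alpha:collider[open]; zeta:fork[blocks] ⇒ blocked
Since the path sigma ← phi → delta is active, sigma and delta are not d-separated given {alpha, rho, zeta}.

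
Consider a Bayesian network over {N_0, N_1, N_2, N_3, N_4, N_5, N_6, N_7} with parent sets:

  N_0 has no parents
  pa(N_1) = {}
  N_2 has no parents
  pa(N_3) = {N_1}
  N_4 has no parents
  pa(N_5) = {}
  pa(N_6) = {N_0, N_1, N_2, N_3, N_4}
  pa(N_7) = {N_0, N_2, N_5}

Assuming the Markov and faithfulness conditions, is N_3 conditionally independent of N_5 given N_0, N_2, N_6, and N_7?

Yes

4 paths connect N_3 and N_5; each must be blocked for d-separation to hold:
Path 1: N_3 → N_6 ← N_2 → N_7 ← N_5
  N_2 is a fork here and N_2 is conditioned on, so the path is blocked at N_2.
Path 2: N_3 → N_6 ← N_0 → N_7 ← N_5
  N_0 is a fork here and N_0 is conditioned on, so the path is blocked at N_0.
Path 3: N_3 ← N_1 → N_6 ← N_2 → N_7 ← N_5
  N_2 is a fork here and N_2 is conditioned on, so the path is blocked at N_2.
Path 4: N_3 ← N_1 → N_6 ← N_0 → N_7 ← N_5
  N_0 is a fork here and N_0 is conditioned on, so the path is blocked at N_0.
Every path is blocked, so N_3 and N_5 are d-separated given {N_0, N_2, N_6, N_7}.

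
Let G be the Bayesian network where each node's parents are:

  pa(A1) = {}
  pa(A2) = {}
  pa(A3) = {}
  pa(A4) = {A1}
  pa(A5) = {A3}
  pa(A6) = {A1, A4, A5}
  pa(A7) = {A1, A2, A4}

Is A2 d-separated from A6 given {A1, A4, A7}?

Yes — A2 and A6 are d-separated given {A1, A4, A7}.

4 paths connect A2 and A6; each must be blocked for d-separation to hold:
Path 1: A2 → A7 ← A4 ← A1 → A6
  A4 is a chain here and A4 is conditioned on, so the path is blocked at A4.
Path 2: A2 → A7 ← A4 → A6
  A4 is a fork here and A4 is conditioned on, so the path is blocked at A4.
Path 3: A2 → A7 ← A1 → A4 → A6
  A1 is a fork here and A1 is conditioned on, so the path is blocked at A1.
Path 4: A2 → A7 ← A1 → A6
  A1 is a fork here and A1 is conditioned on, so the path is blocked at A1.
All paths are blocked; A2 ⊥ A6 | {A1, A4, A7} holds.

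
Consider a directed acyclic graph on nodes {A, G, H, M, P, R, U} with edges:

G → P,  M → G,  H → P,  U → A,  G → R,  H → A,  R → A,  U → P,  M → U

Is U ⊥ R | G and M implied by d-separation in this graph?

There are 6 undirected paths between U and R; checking each against the conditioning set {G, M}:
Path 1: U → P ← G → R
  P is a collider here and neither P nor any of its descendants is conditioned on, so the collider stays closed — the path is blocked at P.
Path 2: U → P ← H → A ← R
  P is a collider here and neither P nor any of its descendants is conditioned on, so the collider stays closed — the path is blocked at P.
Path 3: U ← M → G → R
  M is a fork here and M is conditioned on, so the path is blocked at M.
Path 4: U ← M → G → P ← H → A ← R
  M is a fork here and M is conditioned on, so the path is blocked at M.
Path 5: U → A ← H → P ← G → R
  A is a collider here and neither A nor any of its descendants is conditioned on, so the collider stays closed — the path is blocked at A.
Path 6: U → A ← R
  A is a collider here and neither A nor any of its descendants is conditioned on, so the collider stays closed — the path is blocked at A.
Every path is blocked, so U and R are d-separated given {G, M}.

Yes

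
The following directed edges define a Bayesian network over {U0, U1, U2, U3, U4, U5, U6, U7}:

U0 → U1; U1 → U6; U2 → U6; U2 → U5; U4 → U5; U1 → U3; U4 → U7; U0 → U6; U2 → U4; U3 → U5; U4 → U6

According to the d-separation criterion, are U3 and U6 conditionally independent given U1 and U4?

6 paths connect U3 and U6; each must be blocked for d-separation to hold:
Path 1: U3 ← U1 ← U0 → U6
  U1 is a chain here and U1 is conditioned on, so the path is blocked at U1.
Path 2: U3 ← U1 → U6
  U1 is a fork here and U1 is conditioned on, so the path is blocked at U1.
Path 3: U3 → U5 ← U4 ← U2 → U6
  U5 is a collider here and neither U5 nor any of its descendants is conditioned on, so the collider stays closed — the path is blocked at U5.
Path 4: U3 → U5 ← U4 → U6
  U5 is a collider here and neither U5 nor any of its descendants is conditioned on, so the collider stays closed — the path is blocked at U5.
Path 5: U3 → U5 ← U2 → U4 → U6
  U5 is a collider here and neither U5 nor any of its descendants is conditioned on, so the collider stays closed — the path is blocked at U5.
Path 6: U3 → U5 ← U2 → U6
  U5 is a collider here and neither U5 nor any of its descendants is conditioned on, so the collider stays closed — the path is blocked at U5.
All paths are blocked; U3 ⊥ U6 | {U1, U4} holds.

Yes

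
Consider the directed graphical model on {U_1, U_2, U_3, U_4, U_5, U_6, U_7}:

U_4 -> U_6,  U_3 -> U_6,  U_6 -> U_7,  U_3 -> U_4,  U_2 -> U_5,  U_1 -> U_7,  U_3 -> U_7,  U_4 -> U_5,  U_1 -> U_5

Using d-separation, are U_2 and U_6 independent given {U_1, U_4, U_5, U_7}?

Enumerating the 6 paths from U_2 to U_6 and testing each for blocking by {U_1, U_4, U_5, U_7}:
  1. U_2 → U_5 ← U_4 → U_6 — U_5:collider[open]; U_4:fork[blocks] ⇒ blocked
  2. U_2 → U_5 ← U_4 ← U_3 → U_6 — U_5:collider[open]; U_4:chain[blocks]; U_3:fork[open] ⇒ blocked
  3. U_2 → U_5 ← U_4 ← U_3 → U_7 ← U_6 — U_5:collider[open]; U_4:chain[blocks]; U_3:fork[open]; U_7:collider[open] ⇒ blocked
  4. U_2 → U_5 ← U_1 → U_7 ← U_6 — U_5:collider[open]; U_1:fork[blocks]; U_7:collider[open] ⇒ blocked
  5. U_2 → U_5 ← U_1 → U_7 ← U_3 → U_6 — U_5:collider[open]; U_1:fork[blocks]; U_7:collider[open]; U_3:fork[open] ⇒ blocked
  6. U_2 → U_5 ← U_1 → U_7 ← U_3 → U_4 → U_6 — U_5:collider[open]; U_1:fork[blocks]; U_7:collider[open]; U_3:fork[open]; U_4:chain[blocks] ⇒ blocked
All paths are blocked; U_2 ⊥ U_6 | {U_1, U_4, U_5, U_7} holds.

Yes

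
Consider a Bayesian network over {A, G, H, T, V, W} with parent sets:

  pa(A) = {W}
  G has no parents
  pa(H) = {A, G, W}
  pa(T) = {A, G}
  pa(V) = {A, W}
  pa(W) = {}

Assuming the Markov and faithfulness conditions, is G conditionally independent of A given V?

Yes

We examine all 4 paths between G and A:
  1. G → H ← A — H:collider[blocks] ⇒ blocked
  2. G → H ← W → V ← A — H:collider[blocks]; W:fork[open]; V:collider[open] ⇒ blocked
  3. G → H ← W → A — H:collider[blocks]; W:fork[open] ⇒ blocked
  4. G → T ← A — T:collider[blocks] ⇒ blocked
Since every path is blocked, d-separation holds.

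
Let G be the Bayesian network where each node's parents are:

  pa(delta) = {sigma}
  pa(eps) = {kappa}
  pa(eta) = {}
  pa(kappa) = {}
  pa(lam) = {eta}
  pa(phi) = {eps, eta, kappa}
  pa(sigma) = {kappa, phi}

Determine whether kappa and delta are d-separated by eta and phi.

3 paths connect kappa and delta; each must be blocked for d-separation to hold:
Path 1: kappa → eps → phi → sigma → delta
  phi is a chain here and phi is conditioned on, so the path is blocked at phi.
Path 2: kappa → sigma → delta
  sigma is a chain and sigma is not conditioned on — no node blocks this path, so it is active.
Path 3: kappa → phi → sigma → delta
  phi is a chain here and phi is conditioned on, so the path is blocked at phi.
Because an active path exists, kappa and delta are not d-separated.

No — kappa and delta are not d-separated given {eta, phi}.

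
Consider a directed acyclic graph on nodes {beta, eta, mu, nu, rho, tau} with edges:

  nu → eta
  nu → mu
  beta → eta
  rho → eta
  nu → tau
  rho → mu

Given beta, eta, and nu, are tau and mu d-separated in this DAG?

Yes — tau and mu are d-separated given {beta, eta, nu}.

Enumerating the 2 paths from tau to mu and testing each for blocking by {beta, eta, nu}:
Path 1: tau ← nu → eta ← rho → mu
  nu is a fork here and nu is conditioned on, so the path is blocked at nu.
Path 2: tau ← nu → mu
  nu is a fork here and nu is conditioned on, so the path is blocked at nu.
Every path is blocked, so tau and mu are d-separated given {beta, eta, nu}.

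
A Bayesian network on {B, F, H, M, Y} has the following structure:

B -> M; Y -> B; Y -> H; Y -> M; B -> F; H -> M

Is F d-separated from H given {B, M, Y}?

Yes — F and H are d-separated given {B, M, Y}.

We examine all 4 paths between F and H:
  1. F ← B ← Y → M ← H — B:chain[blocks]; Y:fork[blocks]; M:collider[open] ⇒ blocked
  2. F ← B ← Y → H — B:chain[blocks]; Y:fork[blocks] ⇒ blocked
  3. F ← B → M ← Y → H — B:fork[blocks]; M:collider[open]; Y:fork[blocks] ⇒ blocked
  4. F ← B → M ← H — B:fork[blocks]; M:collider[open] ⇒ blocked
All paths are blocked; F ⊥ H | {B, M, Y} holds.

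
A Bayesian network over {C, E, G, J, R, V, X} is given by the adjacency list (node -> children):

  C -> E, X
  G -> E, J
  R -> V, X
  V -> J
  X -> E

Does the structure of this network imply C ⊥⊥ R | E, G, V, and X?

We examine all 4 paths between C and R:
  1. C → E ← G → J ← V ← R — E:collider[open]; G:fork[blocks]; J:collider[blocks]; V:chain[blocks] ⇒ blocked
  2. C → E ← X ← R — E:collider[open]; X:chain[blocks] ⇒ blocked
  3. C → X → E ← G → J ← V ← R — X:chain[blocks]; E:collider[open]; G:fork[blocks]; J:collider[blocks]; V:chain[blocks] ⇒ blocked
  4. C → X ← R — X:collider[open] ⇒ active
Because an active path exists, C and R are not d-separated.

No — C and R are not d-separated given {E, G, V, X}.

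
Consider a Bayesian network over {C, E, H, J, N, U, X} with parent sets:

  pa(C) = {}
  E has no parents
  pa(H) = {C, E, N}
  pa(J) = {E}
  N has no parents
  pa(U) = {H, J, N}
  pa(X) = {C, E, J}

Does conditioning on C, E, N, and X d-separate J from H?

Yes

We examine all 6 paths between J and H:
Path 1: J → U ← N → H
  U is a collider here and neither U nor any of its descendants is conditioned on, so the collider stays closed — the path is blocked at U.
Path 2: J → U ← H
  U is a collider here and neither U nor any of its descendants is conditioned on, so the collider stays closed — the path is blocked at U.
Path 3: J → X ← C → H
  C is a fork here and C is conditioned on, so the path is blocked at C.
Path 4: J → X ← E → H
  E is a fork here and E is conditioned on, so the path is blocked at E.
Path 5: J ← E → X ← C → H
  E is a fork here and E is conditioned on, so the path is blocked at E.
Path 6: J ← E → H
  E is a fork here and E is conditioned on, so the path is blocked at E.
All paths are blocked; J ⊥ H | {C, E, N, X} holds.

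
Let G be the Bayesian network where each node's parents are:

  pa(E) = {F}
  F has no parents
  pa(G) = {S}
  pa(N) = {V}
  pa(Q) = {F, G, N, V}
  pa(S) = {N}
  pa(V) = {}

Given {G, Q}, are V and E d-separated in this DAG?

No — V and E are not d-separated given {G, Q}.

3 paths connect V and E; each must be blocked for d-separation to hold:
Path 1: V → Q ← F → E
  Q is a collider and Q is conditioned on, which opens it; F is a fork and F is not conditioned on — no node blocks this path, so it is active.
Path 2: V → N → S → G → Q ← F → E
  G is a chain here and G is conditioned on, so the path is blocked at G.
Path 3: V → N → Q ← F → E
  N is a chain and N is not conditioned on; Q is a collider and Q is conditioned on, which opens it; F is a fork and F is not conditioned on — no node blocks this path, so it is active.
Because an active path exists, V and E are not d-separated.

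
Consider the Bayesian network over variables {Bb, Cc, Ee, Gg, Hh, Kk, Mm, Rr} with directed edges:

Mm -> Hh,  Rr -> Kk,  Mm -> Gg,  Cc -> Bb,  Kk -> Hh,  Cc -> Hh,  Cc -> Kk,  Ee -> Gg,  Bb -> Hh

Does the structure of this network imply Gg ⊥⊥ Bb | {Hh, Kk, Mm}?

There are 3 undirected paths between Gg and Bb; checking each against the conditioning set {Hh, Kk, Mm}:
Path 1: Gg ← Mm → Hh ← Bb
  Mm is a fork here and Mm is conditioned on, so the path is blocked at Mm.
Path 2: Gg ← Mm → Hh ← Kk ← Cc → Bb
  Mm is a fork here and Mm is conditioned on, so the path is blocked at Mm.
Path 3: Gg ← Mm → Hh ← Cc → Bb
  Mm is a fork here and Mm is conditioned on, so the path is blocked at Mm.
All paths are blocked; Gg ⊥ Bb | {Hh, Kk, Mm} holds.

Yes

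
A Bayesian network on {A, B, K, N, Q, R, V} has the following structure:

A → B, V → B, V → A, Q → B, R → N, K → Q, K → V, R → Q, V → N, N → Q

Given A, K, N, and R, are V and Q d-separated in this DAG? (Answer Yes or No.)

Enumerating the 5 paths from V to Q and testing each for blocking by {A, K, N, R}:
Path 1: V ← K → Q
  K is a fork here and K is conditioned on, so the path is blocked at K.
Path 2: V → A → B ← Q
  A is a chain here and A is conditioned on, so the path is blocked at A.
Path 3: V → N → Q
  N is a chain here and N is conditioned on, so the path is blocked at N.
Path 4: V → N ← R → Q
  R is a fork here and R is conditioned on, so the path is blocked at R.
Path 5: V → B ← Q
  B is a collider here and neither B nor any of its descendants is conditioned on, so the collider stays closed — the path is blocked at B.
All paths are blocked; V ⊥ Q | {A, K, N, R} holds.

Yes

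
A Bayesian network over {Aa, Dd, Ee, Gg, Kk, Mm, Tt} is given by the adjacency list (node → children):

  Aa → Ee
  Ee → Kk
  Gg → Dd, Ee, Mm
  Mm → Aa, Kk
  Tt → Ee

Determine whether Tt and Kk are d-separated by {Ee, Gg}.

No

There are 3 undirected paths between Tt and Kk; checking each against the conditioning set {Ee, Gg}:
Path 1: Tt → Ee ← Gg → Mm → Kk
  Gg is a fork here and Gg is conditioned on, so the path is blocked at Gg.
Path 2: Tt → Ee ← Aa ← Mm → Kk
  Ee is a collider and Ee is conditioned on, which opens it; Aa is a chain and Aa is not conditioned on; Mm is a fork and Mm is not conditioned on — no node blocks this path, so it is active.
Path 3: Tt → Ee → Kk
  Ee is a chain here and Ee is conditioned on, so the path is blocked at Ee.
At least one path is unblocked, so d-separation fails.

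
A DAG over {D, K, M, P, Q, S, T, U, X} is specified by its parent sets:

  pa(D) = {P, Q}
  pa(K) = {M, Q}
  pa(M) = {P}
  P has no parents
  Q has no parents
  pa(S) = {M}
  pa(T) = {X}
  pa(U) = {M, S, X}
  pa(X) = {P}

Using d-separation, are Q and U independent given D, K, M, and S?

No — Q and U are not d-separated given {D, K, M, S}.

We examine all 6 paths between Q and U:
Path 1: Q → K ← M → U
  M is a fork here and M is conditioned on, so the path is blocked at M.
Path 2: Q → K ← M ← P → X → U
  M is a chain here and M is conditioned on, so the path is blocked at M.
Path 3: Q → K ← M → S → U
  M is a fork here and M is conditioned on, so the path is blocked at M.
Path 4: Q → D ← P → X → U
  D is a collider and D is conditioned on, which opens it; P is a fork and P is not conditioned on; X is a chain and X is not conditioned on — no node blocks this path, so it is active.
Path 5: Q → D ← P → M → U
  M is a chain here and M is conditioned on, so the path is blocked at M.
Path 6: Q → D ← P → M → S → U
  M is a chain here and M is conditioned on, so the path is blocked at M.
Since the path Q → D ← P → X → U is active, Q and U are not d-separated given {D, K, M, S}.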